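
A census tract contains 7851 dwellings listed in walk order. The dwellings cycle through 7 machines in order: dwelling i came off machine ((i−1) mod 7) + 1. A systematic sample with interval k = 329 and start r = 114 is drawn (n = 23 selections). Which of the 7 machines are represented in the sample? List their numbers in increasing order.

2

Consecutive selections differ by k = 329, so their machine numbers differ by 329 mod 7 = 0.
gcd(329, 7) = 7, so the sample visits 7/7 = 1 distinct residues mod 7.
Start 114 is machine 2; the machines hit are 2.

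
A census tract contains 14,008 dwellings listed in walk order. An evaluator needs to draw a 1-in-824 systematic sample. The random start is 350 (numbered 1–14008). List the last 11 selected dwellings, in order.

7th selection = 350 + 6×824 = 5294
8th: 5294 + 824 = 6118
9th: 6118 + 824 = 6942
10th: 6942 + 824 = 7766
11th: 7766 + 824 = 8590
12th: 8590 + 824 = 9414
13th: 9414 + 824 = 10238
14th: 10238 + 824 = 11062
15th: 11062 + 824 = 11886
16th: 11886 + 824 = 12710
17th: 12710 + 824 = 13534

5294, 6118, 6942, 7766, 8590, 9414, 10238, 11062, 11886, 12710, 13534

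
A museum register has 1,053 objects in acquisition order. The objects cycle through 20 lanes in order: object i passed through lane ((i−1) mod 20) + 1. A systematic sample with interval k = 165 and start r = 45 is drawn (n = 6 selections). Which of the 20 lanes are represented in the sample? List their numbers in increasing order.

Consecutive selections differ by k = 165, so their lane numbers differ by 165 mod 20 = 5.
gcd(165, 20) = 5, so the sample visits 20/5 = 4 distinct residues mod 20.
Start 45 is lane 5; the lanes hit are 5, 10, 15, 20.

5, 10, 15, 20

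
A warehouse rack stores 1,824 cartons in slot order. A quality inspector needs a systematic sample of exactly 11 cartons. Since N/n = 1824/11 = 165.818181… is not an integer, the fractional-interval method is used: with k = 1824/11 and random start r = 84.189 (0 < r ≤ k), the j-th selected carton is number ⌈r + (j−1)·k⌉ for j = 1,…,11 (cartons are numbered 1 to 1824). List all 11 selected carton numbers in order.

j=1: r + 0k = 84.189 → ⌈·⌉ = 85
j=2: r + 1k = 250.007181… → ⌈·⌉ = 251
j=3: r + 2k = 415.825363… → ⌈·⌉ = 416
j=4: r + 3k = 581.643545… → ⌈·⌉ = 582
j=5: r + 4k = 747.461727… → ⌈·⌉ = 748
j=6: r + 5k = 913.279909… → ⌈·⌉ = 914
j=7: r + 6k = 1079.098090… → ⌈·⌉ = 1080
j=8: r + 7k = 1244.916272… → ⌈·⌉ = 1245
j=9: r + 8k = 1410.734454… → ⌈·⌉ = 1411
j=10: r + 9k = 1576.552636… → ⌈·⌉ = 1577
j=11: r + 10k = 1742.370818… → ⌈·⌉ = 1743

85, 251, 416, 582, 748, 914, 1080, 1245, 1411, 1577, 1743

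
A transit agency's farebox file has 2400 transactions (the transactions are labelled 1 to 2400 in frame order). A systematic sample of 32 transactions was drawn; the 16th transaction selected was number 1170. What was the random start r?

45

k = 2400/32 = 75
r = 1170 − (16−1)×75 = 1170 − 1125 = 45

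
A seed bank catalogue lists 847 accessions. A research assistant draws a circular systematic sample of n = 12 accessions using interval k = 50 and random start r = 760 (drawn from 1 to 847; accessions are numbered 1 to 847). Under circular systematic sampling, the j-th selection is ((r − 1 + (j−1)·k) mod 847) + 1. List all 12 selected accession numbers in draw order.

760, 810, 13, 63, 113, 163, 213, 263, 313, 363, 413, 463

Selection 1: 760
Selection 2: 760 + 50 = 810
Selection 3: 810 + 50 = 860 → 860 − 847 = 13
Selection 4: 13 + 50 = 63
Selection 5: 63 + 50 = 113
Selection 6: 113 + 50 = 163
Selection 7: 163 + 50 = 213
Selection 8: 213 + 50 = 263
Selection 9: 263 + 50 = 313
Selection 10: 313 + 50 = 363
Selection 11: 363 + 50 = 413
Selection 12: 413 + 50 = 463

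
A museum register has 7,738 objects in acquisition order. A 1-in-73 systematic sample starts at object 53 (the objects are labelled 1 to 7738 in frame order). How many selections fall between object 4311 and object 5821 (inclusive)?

21

k = 73
First selection ≥ 4311: 53 + ⌈(4311−53)/73⌉·73 = 53 + 59×73 = 4360
Last selection ≤ 5821: 53 + ⌊(5821−53)/73⌋·73 = 53 + 79×73 = 5820
Count = 79 − 59 + 1 = 21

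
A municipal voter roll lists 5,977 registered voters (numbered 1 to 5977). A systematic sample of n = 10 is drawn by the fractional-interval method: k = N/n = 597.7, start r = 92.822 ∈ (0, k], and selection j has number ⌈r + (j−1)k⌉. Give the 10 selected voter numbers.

j=1: r + 0k = 92.822 → ⌈·⌉ = 93
j=2: r + 1k = 690.522 → ⌈·⌉ = 691
j=3: r + 2k = 1288.222 → ⌈·⌉ = 1289
j=4: r + 3k = 1885.922 → ⌈·⌉ = 1886
j=5: r + 4k = 2483.622 → ⌈·⌉ = 2484
j=6: r + 5k = 3081.322 → ⌈·⌉ = 3082
j=7: r + 6k = 3679.022 → ⌈·⌉ = 3680
j=8: r + 7k = 4276.722 → ⌈·⌉ = 4277
j=9: r + 8k = 4874.422 → ⌈·⌉ = 4875
j=10: r + 9k = 5472.122 → ⌈·⌉ = 5473

93, 691, 1289, 1886, 2484, 3082, 3680, 4277, 4875, 5473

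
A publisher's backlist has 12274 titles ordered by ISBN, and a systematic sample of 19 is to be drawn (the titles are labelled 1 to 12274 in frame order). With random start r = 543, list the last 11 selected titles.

k = N/n = 12274/19 = 646
9th selection = 543 + 8×646 = 5711
10th: 5711 + 646 = 6357
11th: 6357 + 646 = 7003
12th: 7003 + 646 = 7649
13th: 7649 + 646 = 8295
14th: 8295 + 646 = 8941
15th: 8941 + 646 = 9587
16th: 9587 + 646 = 10233
17th: 10233 + 646 = 10879
18th: 10879 + 646 = 11525
19th: 11525 + 646 = 12171

5711, 6357, 7003, 7649, 8295, 8941, 9587, 10233, 10879, 11525, 12171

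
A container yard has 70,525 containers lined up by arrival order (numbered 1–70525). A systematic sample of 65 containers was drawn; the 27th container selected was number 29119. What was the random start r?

909

k = 70525/65 = 1085
r = 29119 − (27−1)×1085 = 29119 − 28210 = 909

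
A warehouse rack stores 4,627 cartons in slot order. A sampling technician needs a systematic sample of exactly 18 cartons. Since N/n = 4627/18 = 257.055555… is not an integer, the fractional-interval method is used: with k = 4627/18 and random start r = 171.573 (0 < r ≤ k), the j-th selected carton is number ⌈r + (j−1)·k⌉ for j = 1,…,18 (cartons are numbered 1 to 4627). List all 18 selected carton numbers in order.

172, 429, 686, 943, 1200, 1457, 1714, 1971, 2229, 2486, 2743, 3000, 3257, 3514, 3771, 4028, 4285, 4542

j=1: r + 0k = 171.573 → ⌈·⌉ = 172
j=2: r + 1k = 428.628555… → ⌈·⌉ = 429
j=3: r + 2k = 685.684111… → ⌈·⌉ = 686
j=4: r + 3k = 942.739666… → ⌈·⌉ = 943
j=5: r + 4k = 1199.795222… → ⌈·⌉ = 1200
j=6: r + 5k = 1456.850777… → ⌈·⌉ = 1457
j=7: r + 6k = 1713.906333… → ⌈·⌉ = 1714
j=8: r + 7k = 1970.961888… → ⌈·⌉ = 1971
j=9: r + 8k = 2228.017444… → ⌈·⌉ = 2229
j=10: r + 9k = 2485.073 → ⌈·⌉ = 2486
j=11: r + 10k = 2742.128555… → ⌈·⌉ = 2743
j=12: r + 11k = 2999.184111… → ⌈·⌉ = 3000
j=13: r + 12k = 3256.239666… → ⌈·⌉ = 3257
j=14: r + 13k = 3513.295222… → ⌈·⌉ = 3514
j=15: r + 14k = 3770.350777… → ⌈·⌉ = 3771
j=16: r + 15k = 4027.406333… → ⌈·⌉ = 4028
j=17: r + 16k = 4284.461888… → ⌈·⌉ = 4285
j=18: r + 17k = 4541.517444… → ⌈·⌉ = 4542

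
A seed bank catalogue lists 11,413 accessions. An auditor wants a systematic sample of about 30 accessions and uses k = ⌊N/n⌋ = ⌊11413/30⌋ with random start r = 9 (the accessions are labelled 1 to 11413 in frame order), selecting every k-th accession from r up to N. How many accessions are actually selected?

k = ⌊11413/30⌋ = 380
Achieved size = ⌊(11413 − 9)/380⌋ + 1 = ⌊11404/380⌋ + 1 = 30 + 1 = 31
(last selection: 9 + 30×380 = 11409 ≤ 11413; next would be 11789 > 11413)

31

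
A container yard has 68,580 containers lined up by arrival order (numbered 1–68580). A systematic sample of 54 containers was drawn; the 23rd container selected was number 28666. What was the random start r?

726

k = 68580/54 = 1270
r = 28666 − (23−1)×1270 = 28666 − 27940 = 726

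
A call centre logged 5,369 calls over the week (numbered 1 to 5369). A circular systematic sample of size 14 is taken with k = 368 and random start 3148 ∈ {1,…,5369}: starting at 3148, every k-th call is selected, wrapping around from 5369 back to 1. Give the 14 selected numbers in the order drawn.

3148, 3516, 3884, 4252, 4620, 4988, 5356, 355, 723, 1091, 1459, 1827, 2195, 2563

Selection 1: 3148
Selection 2: 3148 + 368 = 3516
Selection 3: 3516 + 368 = 3884
Selection 4: 3884 + 368 = 4252
Selection 5: 4252 + 368 = 4620
Selection 6: 4620 + 368 = 4988
Selection 7: 4988 + 368 = 5356
Selection 8: 5356 + 368 = 5724 → 5724 − 5369 = 355
Selection 9: 355 + 368 = 723
Selection 10: 723 + 368 = 1091
Selection 11: 1091 + 368 = 1459
Selection 12: 1459 + 368 = 1827
Selection 13: 1827 + 368 = 2195
Selection 14: 2195 + 368 = 2563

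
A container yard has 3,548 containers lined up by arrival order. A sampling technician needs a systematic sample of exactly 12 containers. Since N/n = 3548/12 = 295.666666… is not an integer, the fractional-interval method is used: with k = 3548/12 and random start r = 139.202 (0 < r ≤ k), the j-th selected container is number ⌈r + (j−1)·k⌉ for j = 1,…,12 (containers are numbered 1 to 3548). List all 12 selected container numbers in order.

140, 435, 731, 1027, 1322, 1618, 1914, 2209, 2505, 2801, 3096, 3392

j=1: r + 0k = 139.202 → ⌈·⌉ = 140
j=2: r + 1k = 434.868666… → ⌈·⌉ = 435
j=3: r + 2k = 730.535333… → ⌈·⌉ = 731
j=4: r + 3k = 1026.202 → ⌈·⌉ = 1027
j=5: r + 4k = 1321.868666… → ⌈·⌉ = 1322
j=6: r + 5k = 1617.535333… → ⌈·⌉ = 1618
j=7: r + 6k = 1913.202 → ⌈·⌉ = 1914
j=8: r + 7k = 2208.868666… → ⌈·⌉ = 2209
j=9: r + 8k = 2504.535333… → ⌈·⌉ = 2505
j=10: r + 9k = 2800.202 → ⌈·⌉ = 2801
j=11: r + 10k = 3095.868666… → ⌈·⌉ = 3096
j=12: r + 11k = 3391.535333… → ⌈·⌉ = 3392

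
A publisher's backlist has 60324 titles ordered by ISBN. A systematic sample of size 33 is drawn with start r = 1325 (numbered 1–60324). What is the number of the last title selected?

59821

k = 60324/33 = 1828
33rd selection = r + (33−1)·k = 1325 + 32×1828 = 1325 + 58496 = 59821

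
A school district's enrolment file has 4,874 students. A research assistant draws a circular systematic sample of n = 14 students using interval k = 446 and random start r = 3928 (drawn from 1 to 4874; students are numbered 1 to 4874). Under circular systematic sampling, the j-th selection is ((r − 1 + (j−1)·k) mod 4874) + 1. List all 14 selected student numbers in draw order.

3928, 4374, 4820, 392, 838, 1284, 1730, 2176, 2622, 3068, 3514, 3960, 4406, 4852

Selection 1: 3928
Selection 2: 3928 + 446 = 4374
Selection 3: 4374 + 446 = 4820
Selection 4: 4820 + 446 = 5266 → 5266 − 4874 = 392
Selection 5: 392 + 446 = 838
Selection 6: 838 + 446 = 1284
Selection 7: 1284 + 446 = 1730
Selection 8: 1730 + 446 = 2176
Selection 9: 2176 + 446 = 2622
Selection 10: 2622 + 446 = 3068
Selection 11: 3068 + 446 = 3514
Selection 12: 3514 + 446 = 3960
Selection 13: 3960 + 446 = 4406
Selection 14: 4406 + 446 = 4852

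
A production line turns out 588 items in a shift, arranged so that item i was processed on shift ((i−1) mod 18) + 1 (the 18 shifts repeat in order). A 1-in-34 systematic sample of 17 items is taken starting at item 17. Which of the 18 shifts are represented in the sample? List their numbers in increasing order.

Consecutive selections differ by k = 34, so their shift numbers differ by 34 mod 18 = 16.
gcd(34, 18) = 2, so the sample visits 18/2 = 9 distinct residues mod 18.
Start 17 is shift 17; the shifts hit are 1, 3, 5, 7, 9, 11, 13, 15, 17.

1, 3, 5, 7, 9, 11, 13, 15, 17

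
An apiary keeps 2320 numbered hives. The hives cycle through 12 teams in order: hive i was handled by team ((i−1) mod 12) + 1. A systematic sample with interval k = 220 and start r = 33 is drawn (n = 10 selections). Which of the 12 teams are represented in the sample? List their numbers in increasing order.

Consecutive selections differ by k = 220, so their team numbers differ by 220 mod 12 = 4.
gcd(220, 12) = 4, so the sample visits 12/4 = 3 distinct residues mod 12.
Start 33 is team 9; the teams hit are 1, 5, 9.

1, 5, 9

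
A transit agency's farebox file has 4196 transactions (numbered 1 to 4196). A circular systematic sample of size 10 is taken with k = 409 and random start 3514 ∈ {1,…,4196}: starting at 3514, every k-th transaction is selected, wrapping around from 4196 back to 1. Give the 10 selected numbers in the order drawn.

Selection 1: 3514
Selection 2: 3514 + 409 = 3923
Selection 3: 3923 + 409 = 4332 → 4332 − 4196 = 136
Selection 4: 136 + 409 = 545
Selection 5: 545 + 409 = 954
Selection 6: 954 + 409 = 1363
Selection 7: 1363 + 409 = 1772
Selection 8: 1772 + 409 = 2181
Selection 9: 2181 + 409 = 2590
Selection 10: 2590 + 409 = 2999

3514, 3923, 136, 545, 954, 1363, 1772, 2181, 2590, 2999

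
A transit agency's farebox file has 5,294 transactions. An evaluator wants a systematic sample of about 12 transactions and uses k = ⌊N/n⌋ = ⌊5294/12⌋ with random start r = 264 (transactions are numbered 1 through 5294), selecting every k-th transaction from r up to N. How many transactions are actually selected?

12

k = ⌊5294/12⌋ = 441
Achieved size = ⌊(5294 − 264)/441⌋ + 1 = ⌊5030/441⌋ + 1 = 11 + 1 = 12
(last selection: 264 + 11×441 = 5115 ≤ 5294; next would be 5556 > 5294)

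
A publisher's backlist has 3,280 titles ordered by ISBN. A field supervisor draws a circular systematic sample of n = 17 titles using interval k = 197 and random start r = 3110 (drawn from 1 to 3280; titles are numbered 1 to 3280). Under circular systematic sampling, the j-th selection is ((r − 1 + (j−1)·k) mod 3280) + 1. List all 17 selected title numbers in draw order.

Selection 1: 3110
Selection 2: 3110 + 197 = 3307 → 3307 − 3280 = 27
Selection 3: 27 + 197 = 224
Selection 4: 224 + 197 = 421
Selection 5: 421 + 197 = 618
Selection 6: 618 + 197 = 815
Selection 7: 815 + 197 = 1012
Selection 8: 1012 + 197 = 1209
Selection 9: 1209 + 197 = 1406
Selection 10: 1406 + 197 = 1603
Selection 11: 1603 + 197 = 1800
Selection 12: 1800 + 197 = 1997
Selection 13: 1997 + 197 = 2194
Selection 14: 2194 + 197 = 2391
Selection 15: 2391 + 197 = 2588
Selection 16: 2588 + 197 = 2785
Selection 17: 2785 + 197 = 2982

3110, 27, 224, 421, 618, 815, 1012, 1209, 1406, 1603, 1800, 1997, 2194, 2391, 2588, 2785, 2982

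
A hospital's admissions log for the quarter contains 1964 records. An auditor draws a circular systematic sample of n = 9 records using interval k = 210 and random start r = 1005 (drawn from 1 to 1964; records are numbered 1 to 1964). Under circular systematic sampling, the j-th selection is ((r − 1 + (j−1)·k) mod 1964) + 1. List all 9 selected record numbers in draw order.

1005, 1215, 1425, 1635, 1845, 91, 301, 511, 721

Selection 1: 1005
Selection 2: 1005 + 210 = 1215
Selection 3: 1215 + 210 = 1425
Selection 4: 1425 + 210 = 1635
Selection 5: 1635 + 210 = 1845
Selection 6: 1845 + 210 = 2055 → 2055 − 1964 = 91
Selection 7: 91 + 210 = 301
Selection 8: 301 + 210 = 511
Selection 9: 511 + 210 = 721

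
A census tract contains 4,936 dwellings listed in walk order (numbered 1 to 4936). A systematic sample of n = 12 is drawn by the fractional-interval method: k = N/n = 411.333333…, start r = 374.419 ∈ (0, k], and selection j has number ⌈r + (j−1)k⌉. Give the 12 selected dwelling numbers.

375, 786, 1198, 1609, 2020, 2432, 2843, 3254, 3666, 4077, 4488, 4900

j=1: r + 0k = 374.419 → ⌈·⌉ = 375
j=2: r + 1k = 785.752333… → ⌈·⌉ = 786
j=3: r + 2k = 1197.085666… → ⌈·⌉ = 1198
j=4: r + 3k = 1608.419 → ⌈·⌉ = 1609
j=5: r + 4k = 2019.752333… → ⌈·⌉ = 2020
j=6: r + 5k = 2431.085666… → ⌈·⌉ = 2432
j=7: r + 6k = 2842.419 → ⌈·⌉ = 2843
j=8: r + 7k = 3253.752333… → ⌈·⌉ = 3254
j=9: r + 8k = 3665.085666… → ⌈·⌉ = 3666
j=10: r + 9k = 4076.419 → ⌈·⌉ = 4077
j=11: r + 10k = 4487.752333… → ⌈·⌉ = 4488
j=12: r + 11k = 4899.085666… → ⌈·⌉ = 4900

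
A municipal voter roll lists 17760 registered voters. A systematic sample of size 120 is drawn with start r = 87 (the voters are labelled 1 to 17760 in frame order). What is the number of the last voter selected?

17699

k = 17760/120 = 148
120th selection = r + (120−1)·k = 87 + 119×148 = 87 + 17612 = 17699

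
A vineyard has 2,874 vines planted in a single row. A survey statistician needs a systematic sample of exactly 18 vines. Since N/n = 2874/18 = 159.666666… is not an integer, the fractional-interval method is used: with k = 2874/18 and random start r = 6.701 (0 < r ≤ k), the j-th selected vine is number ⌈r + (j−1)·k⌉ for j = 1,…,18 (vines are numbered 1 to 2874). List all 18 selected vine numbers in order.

7, 167, 327, 486, 646, 806, 965, 1125, 1285, 1444, 1604, 1764, 1923, 2083, 2243, 2402, 2562, 2722

j=1: r + 0k = 6.701 → ⌈·⌉ = 7
j=2: r + 1k = 166.367666… → ⌈·⌉ = 167
j=3: r + 2k = 326.034333… → ⌈·⌉ = 327
j=4: r + 3k = 485.701 → ⌈·⌉ = 486
j=5: r + 4k = 645.367666… → ⌈·⌉ = 646
j=6: r + 5k = 805.034333… → ⌈·⌉ = 806
j=7: r + 6k = 964.701 → ⌈·⌉ = 965
j=8: r + 7k = 1124.367666… → ⌈·⌉ = 1125
j=9: r + 8k = 1284.034333… → ⌈·⌉ = 1285
j=10: r + 9k = 1443.701 → ⌈·⌉ = 1444
j=11: r + 10k = 1603.367666… → ⌈·⌉ = 1604
j=12: r + 11k = 1763.034333… → ⌈·⌉ = 1764
j=13: r + 12k = 1922.701 → ⌈·⌉ = 1923
j=14: r + 13k = 2082.367666… → ⌈·⌉ = 2083
j=15: r + 14k = 2242.034333… → ⌈·⌉ = 2243
j=16: r + 15k = 2401.701 → ⌈·⌉ = 2402
j=17: r + 16k = 2561.367666… → ⌈·⌉ = 2562
j=18: r + 17k = 2721.034333… → ⌈·⌉ = 2722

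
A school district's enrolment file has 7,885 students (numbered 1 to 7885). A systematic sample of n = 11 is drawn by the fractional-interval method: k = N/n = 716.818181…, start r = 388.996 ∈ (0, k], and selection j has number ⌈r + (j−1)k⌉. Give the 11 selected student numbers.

389, 1106, 1823, 2540, 3257, 3974, 4690, 5407, 6124, 6841, 7558

j=1: r + 0k = 388.996 → ⌈·⌉ = 389
j=2: r + 1k = 1105.814181… → ⌈·⌉ = 1106
j=3: r + 2k = 1822.632363… → ⌈·⌉ = 1823
j=4: r + 3k = 2539.450545… → ⌈·⌉ = 2540
j=5: r + 4k = 3256.268727… → ⌈·⌉ = 3257
j=6: r + 5k = 3973.086909… → ⌈·⌉ = 3974
j=7: r + 6k = 4689.905090… → ⌈·⌉ = 4690
j=8: r + 7k = 5406.723272… → ⌈·⌉ = 5407
j=9: r + 8k = 6123.541454… → ⌈·⌉ = 6124
j=10: r + 9k = 6840.359636… → ⌈·⌉ = 6841
j=11: r + 10k = 7557.177818… → ⌈·⌉ = 7558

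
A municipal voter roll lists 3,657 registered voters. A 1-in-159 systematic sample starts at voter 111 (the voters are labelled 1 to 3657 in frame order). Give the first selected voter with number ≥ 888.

906

k = 159
Steps past start: ⌈(888 − 111)/159⌉ = ⌈777/159⌉ = 5
Selected voter: 111 + 5×159 = 906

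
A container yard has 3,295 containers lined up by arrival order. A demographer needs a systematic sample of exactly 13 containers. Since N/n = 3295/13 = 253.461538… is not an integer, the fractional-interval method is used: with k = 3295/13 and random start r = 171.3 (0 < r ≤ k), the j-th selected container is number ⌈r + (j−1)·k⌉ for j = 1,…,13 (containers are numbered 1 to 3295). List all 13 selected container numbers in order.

j=1: r + 0k = 171.3 → ⌈·⌉ = 172
j=2: r + 1k = 424.761538… → ⌈·⌉ = 425
j=3: r + 2k = 678.223076… → ⌈·⌉ = 679
j=4: r + 3k = 931.684615… → ⌈·⌉ = 932
j=5: r + 4k = 1185.146153… → ⌈·⌉ = 1186
j=6: r + 5k = 1438.607692… → ⌈·⌉ = 1439
j=7: r + 6k = 1692.069230… → ⌈·⌉ = 1693
j=8: r + 7k = 1945.530769… → ⌈·⌉ = 1946
j=9: r + 8k = 2198.992307… → ⌈·⌉ = 2199
j=10: r + 9k = 2452.453846… → ⌈·⌉ = 2453
j=11: r + 10k = 2705.915384… → ⌈·⌉ = 2706
j=12: r + 11k = 2959.376923… → ⌈·⌉ = 2960
j=13: r + 12k = 3212.838461… → ⌈·⌉ = 3213

172, 425, 679, 932, 1186, 1439, 1693, 1946, 2199, 2453, 2706, 2960, 3213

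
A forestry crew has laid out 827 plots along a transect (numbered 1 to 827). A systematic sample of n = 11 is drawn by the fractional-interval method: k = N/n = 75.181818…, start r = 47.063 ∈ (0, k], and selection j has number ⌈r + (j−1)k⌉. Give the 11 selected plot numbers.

j=1: r + 0k = 47.063 → ⌈·⌉ = 48
j=2: r + 1k = 122.244818… → ⌈·⌉ = 123
j=3: r + 2k = 197.426636… → ⌈·⌉ = 198
j=4: r + 3k = 272.608454… → ⌈·⌉ = 273
j=5: r + 4k = 347.790272… → ⌈·⌉ = 348
j=6: r + 5k = 422.972090… → ⌈·⌉ = 423
j=7: r + 6k = 498.153909… → ⌈·⌉ = 499
j=8: r + 7k = 573.335727… → ⌈·⌉ = 574
j=9: r + 8k = 648.517545… → ⌈·⌉ = 649
j=10: r + 9k = 723.699363… → ⌈·⌉ = 724
j=11: r + 10k = 798.881181… → ⌈·⌉ = 799

48, 123, 198, 273, 348, 423, 499, 574, 649, 724, 799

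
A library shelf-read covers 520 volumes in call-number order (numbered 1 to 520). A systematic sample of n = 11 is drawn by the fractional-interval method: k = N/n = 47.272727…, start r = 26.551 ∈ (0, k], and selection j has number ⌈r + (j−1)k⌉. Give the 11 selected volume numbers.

27, 74, 122, 169, 216, 263, 311, 358, 405, 453, 500

j=1: r + 0k = 26.551 → ⌈·⌉ = 27
j=2: r + 1k = 73.823727… → ⌈·⌉ = 74
j=3: r + 2k = 121.096454… → ⌈·⌉ = 122
j=4: r + 3k = 168.369181… → ⌈·⌉ = 169
j=5: r + 4k = 215.641909… → ⌈·⌉ = 216
j=6: r + 5k = 262.914636… → ⌈·⌉ = 263
j=7: r + 6k = 310.187363… → ⌈·⌉ = 311
j=8: r + 7k = 357.460090… → ⌈·⌉ = 358
j=9: r + 8k = 404.732818… → ⌈·⌉ = 405
j=10: r + 9k = 452.005545… → ⌈·⌉ = 453
j=11: r + 10k = 499.278272… → ⌈·⌉ = 500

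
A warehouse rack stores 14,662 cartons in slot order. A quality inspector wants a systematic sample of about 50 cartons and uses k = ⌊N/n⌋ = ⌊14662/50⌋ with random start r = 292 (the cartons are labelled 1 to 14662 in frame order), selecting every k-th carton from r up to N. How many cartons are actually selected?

50

k = ⌊14662/50⌋ = 293
Achieved size = ⌊(14662 − 292)/293⌋ + 1 = ⌊14370/293⌋ + 1 = 49 + 1 = 50
(last selection: 292 + 49×293 = 14649 ≤ 14662; next would be 14942 > 14662)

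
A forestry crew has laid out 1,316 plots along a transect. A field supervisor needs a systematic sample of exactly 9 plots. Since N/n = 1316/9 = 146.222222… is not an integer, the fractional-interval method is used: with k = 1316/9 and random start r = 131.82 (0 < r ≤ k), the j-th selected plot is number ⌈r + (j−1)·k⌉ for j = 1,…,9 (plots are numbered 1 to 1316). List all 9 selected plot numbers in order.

j=1: r + 0k = 131.82 → ⌈·⌉ = 132
j=2: r + 1k = 278.042222… → ⌈·⌉ = 279
j=3: r + 2k = 424.264444… → ⌈·⌉ = 425
j=4: r + 3k = 570.486666… → ⌈·⌉ = 571
j=5: r + 4k = 716.708888… → ⌈·⌉ = 717
j=6: r + 5k = 862.931111… → ⌈·⌉ = 863
j=7: r + 6k = 1009.153333… → ⌈·⌉ = 1010
j=8: r + 7k = 1155.375555… → ⌈·⌉ = 1156
j=9: r + 8k = 1301.597777… → ⌈·⌉ = 1302

132, 279, 425, 571, 717, 863, 1010, 1156, 1302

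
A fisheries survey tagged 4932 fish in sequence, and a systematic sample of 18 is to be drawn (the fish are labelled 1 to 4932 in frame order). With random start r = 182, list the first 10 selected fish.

k = N/n = 4932/18 = 274
fish 1: 182
fish 2: 182 + 274 = 456
fish 3: 456 + 274 = 730
fish 4: 730 + 274 = 1004
fish 5: 1004 + 274 = 1278
fish 6: 1278 + 274 = 1552
fish 7: 1552 + 274 = 1826
fish 8: 1826 + 274 = 2100
fish 9: 2100 + 274 = 2374
fish 10: 2374 + 274 = 2648

182, 456, 730, 1004, 1278, 1552, 1826, 2100, 2374, 2648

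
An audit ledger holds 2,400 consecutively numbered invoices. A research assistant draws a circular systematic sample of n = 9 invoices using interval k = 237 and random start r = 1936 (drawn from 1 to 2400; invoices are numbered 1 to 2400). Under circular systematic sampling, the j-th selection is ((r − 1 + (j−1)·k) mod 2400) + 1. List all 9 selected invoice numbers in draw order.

Selection 1: 1936
Selection 2: 1936 + 237 = 2173
Selection 3: 2173 + 237 = 2410 → 2410 − 2400 = 10
Selection 4: 10 + 237 = 247
Selection 5: 247 + 237 = 484
Selection 6: 484 + 237 = 721
Selection 7: 721 + 237 = 958
Selection 8: 958 + 237 = 1195
Selection 9: 1195 + 237 = 1432

1936, 2173, 10, 247, 484, 721, 958, 1195, 1432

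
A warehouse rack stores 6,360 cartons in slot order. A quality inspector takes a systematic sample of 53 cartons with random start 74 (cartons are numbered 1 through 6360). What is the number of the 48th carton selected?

k = 6360/53 = 120
48th selection = r + (48−1)·k = 74 + 47×120 = 74 + 5640 = 5714

5714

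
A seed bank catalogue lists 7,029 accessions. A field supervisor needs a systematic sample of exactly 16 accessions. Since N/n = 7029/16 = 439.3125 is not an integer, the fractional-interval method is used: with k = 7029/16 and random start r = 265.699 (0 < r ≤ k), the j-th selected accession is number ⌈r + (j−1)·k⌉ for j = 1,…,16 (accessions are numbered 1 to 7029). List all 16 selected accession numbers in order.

j=1: r + 0k = 265.699 → ⌈·⌉ = 266
j=2: r + 1k = 705.0115 → ⌈·⌉ = 706
j=3: r + 2k = 1144.324 → ⌈·⌉ = 1145
j=4: r + 3k = 1583.6365 → ⌈·⌉ = 1584
j=5: r + 4k = 2022.949 → ⌈·⌉ = 2023
j=6: r + 5k = 2462.2615 → ⌈·⌉ = 2463
j=7: r + 6k = 2901.574 → ⌈·⌉ = 2902
j=8: r + 7k = 3340.8865 → ⌈·⌉ = 3341
j=9: r + 8k = 3780.199 → ⌈·⌉ = 3781
j=10: r + 9k = 4219.5115 → ⌈·⌉ = 4220
j=11: r + 10k = 4658.824 → ⌈·⌉ = 4659
j=12: r + 11k = 5098.1365 → ⌈·⌉ = 5099
j=13: r + 12k = 5537.449 → ⌈·⌉ = 5538
j=14: r + 13k = 5976.7615 → ⌈·⌉ = 5977
j=15: r + 14k = 6416.074 → ⌈·⌉ = 6417
j=16: r + 15k = 6855.3865 → ⌈·⌉ = 6856

266, 706, 1145, 1584, 2023, 2463, 2902, 3341, 3781, 4220, 4659, 5099, 5538, 5977, 6417, 6856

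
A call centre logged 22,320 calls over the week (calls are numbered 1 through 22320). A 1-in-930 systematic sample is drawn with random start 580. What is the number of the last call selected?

21970

k = 930
24th selection = r + (24−1)·k = 580 + 23×930 = 580 + 21390 = 21970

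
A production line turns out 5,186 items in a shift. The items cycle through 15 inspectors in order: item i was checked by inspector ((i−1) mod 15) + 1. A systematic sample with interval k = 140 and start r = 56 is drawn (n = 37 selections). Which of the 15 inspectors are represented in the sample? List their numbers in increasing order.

1, 6, 11

Consecutive selections differ by k = 140, so their inspector numbers differ by 140 mod 15 = 5.
gcd(140, 15) = 5, so the sample visits 15/5 = 3 distinct residues mod 15.
Start 56 is inspector 11; the inspectors hit are 1, 6, 11.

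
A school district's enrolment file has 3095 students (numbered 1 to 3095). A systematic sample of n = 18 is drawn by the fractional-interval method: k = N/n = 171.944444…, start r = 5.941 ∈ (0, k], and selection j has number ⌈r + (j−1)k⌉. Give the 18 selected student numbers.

6, 178, 350, 522, 694, 866, 1038, 1210, 1382, 1554, 1726, 1898, 2070, 2242, 2414, 2586, 2758, 2929

j=1: r + 0k = 5.941 → ⌈·⌉ = 6
j=2: r + 1k = 177.885444… → ⌈·⌉ = 178
j=3: r + 2k = 349.829888… → ⌈·⌉ = 350
j=4: r + 3k = 521.774333… → ⌈·⌉ = 522
j=5: r + 4k = 693.718777… → ⌈·⌉ = 694
j=6: r + 5k = 865.663222… → ⌈·⌉ = 866
j=7: r + 6k = 1037.607666… → ⌈·⌉ = 1038
j=8: r + 7k = 1209.552111… → ⌈·⌉ = 1210
j=9: r + 8k = 1381.496555… → ⌈·⌉ = 1382
j=10: r + 9k = 1553.441 → ⌈·⌉ = 1554
j=11: r + 10k = 1725.385444… → ⌈·⌉ = 1726
j=12: r + 11k = 1897.329888… → ⌈·⌉ = 1898
j=13: r + 12k = 2069.274333… → ⌈·⌉ = 2070
j=14: r + 13k = 2241.218777… → ⌈·⌉ = 2242
j=15: r + 14k = 2413.163222… → ⌈·⌉ = 2414
j=16: r + 15k = 2585.107666… → ⌈·⌉ = 2586
j=17: r + 16k = 2757.052111… → ⌈·⌉ = 2758
j=18: r + 17k = 2928.996555… → ⌈·⌉ = 2929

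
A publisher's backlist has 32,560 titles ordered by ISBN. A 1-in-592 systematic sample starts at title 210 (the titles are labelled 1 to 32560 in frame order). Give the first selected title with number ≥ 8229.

8498

k = 592
Steps past start: ⌈(8229 − 210)/592⌉ = ⌈8019/592⌉ = 14
Selected title: 210 + 14×592 = 8498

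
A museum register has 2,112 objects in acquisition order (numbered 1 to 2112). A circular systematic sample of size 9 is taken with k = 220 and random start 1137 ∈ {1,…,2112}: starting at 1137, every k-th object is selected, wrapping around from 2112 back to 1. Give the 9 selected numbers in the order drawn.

Selection 1: 1137
Selection 2: 1137 + 220 = 1357
Selection 3: 1357 + 220 = 1577
Selection 4: 1577 + 220 = 1797
Selection 5: 1797 + 220 = 2017
Selection 6: 2017 + 220 = 2237 → 2237 − 2112 = 125
Selection 7: 125 + 220 = 345
Selection 8: 345 + 220 = 565
Selection 9: 565 + 220 = 785

1137, 1357, 1577, 1797, 2017, 125, 345, 565, 785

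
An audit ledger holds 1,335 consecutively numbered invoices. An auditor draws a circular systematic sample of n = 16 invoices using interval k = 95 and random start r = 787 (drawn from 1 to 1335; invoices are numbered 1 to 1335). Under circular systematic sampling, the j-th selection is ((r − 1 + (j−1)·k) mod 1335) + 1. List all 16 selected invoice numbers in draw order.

Selection 1: 787
Selection 2: 787 + 95 = 882
Selection 3: 882 + 95 = 977
Selection 4: 977 + 95 = 1072
Selection 5: 1072 + 95 = 1167
Selection 6: 1167 + 95 = 1262
Selection 7: 1262 + 95 = 1357 → 1357 − 1335 = 22
Selection 8: 22 + 95 = 117
Selection 9: 117 + 95 = 212
Selection 10: 212 + 95 = 307
Selection 11: 307 + 95 = 402
Selection 12: 402 + 95 = 497
Selection 13: 497 + 95 = 592
Selection 14: 592 + 95 = 687
Selection 15: 687 + 95 = 782
Selection 16: 782 + 95 = 877

787, 882, 977, 1072, 1167, 1262, 22, 117, 212, 307, 402, 497, 592, 687, 782, 877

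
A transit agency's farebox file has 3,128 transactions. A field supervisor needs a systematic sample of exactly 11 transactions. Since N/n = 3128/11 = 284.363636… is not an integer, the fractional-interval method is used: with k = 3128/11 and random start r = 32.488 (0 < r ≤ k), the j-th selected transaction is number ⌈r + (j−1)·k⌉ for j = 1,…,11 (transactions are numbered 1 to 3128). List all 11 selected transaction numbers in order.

j=1: r + 0k = 32.488 → ⌈·⌉ = 33
j=2: r + 1k = 316.851636… → ⌈·⌉ = 317
j=3: r + 2k = 601.215272… → ⌈·⌉ = 602
j=4: r + 3k = 885.578909… → ⌈·⌉ = 886
j=5: r + 4k = 1169.942545… → ⌈·⌉ = 1170
j=6: r + 5k = 1454.306181… → ⌈·⌉ = 1455
j=7: r + 6k = 1738.669818… → ⌈·⌉ = 1739
j=8: r + 7k = 2023.033454… → ⌈·⌉ = 2024
j=9: r + 8k = 2307.397090… → ⌈·⌉ = 2308
j=10: r + 9k = 2591.760727… → ⌈·⌉ = 2592
j=11: r + 10k = 2876.124363… → ⌈·⌉ = 2877

33, 317, 602, 886, 1170, 1455, 1739, 2024, 2308, 2592, 2877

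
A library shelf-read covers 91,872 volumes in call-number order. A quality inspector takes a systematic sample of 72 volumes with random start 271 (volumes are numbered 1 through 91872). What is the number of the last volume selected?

90867

k = 91872/72 = 1276
72nd selection = r + (72−1)·k = 271 + 71×1276 = 271 + 90596 = 90867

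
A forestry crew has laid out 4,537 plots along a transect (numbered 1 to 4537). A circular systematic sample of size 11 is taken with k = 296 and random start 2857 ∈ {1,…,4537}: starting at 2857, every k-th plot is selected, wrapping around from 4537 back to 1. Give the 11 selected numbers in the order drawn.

2857, 3153, 3449, 3745, 4041, 4337, 96, 392, 688, 984, 1280

Selection 1: 2857
Selection 2: 2857 + 296 = 3153
Selection 3: 3153 + 296 = 3449
Selection 4: 3449 + 296 = 3745
Selection 5: 3745 + 296 = 4041
Selection 6: 4041 + 296 = 4337
Selection 7: 4337 + 296 = 4633 → 4633 − 4537 = 96
Selection 8: 96 + 296 = 392
Selection 9: 392 + 296 = 688
Selection 10: 688 + 296 = 984
Selection 11: 984 + 296 = 1280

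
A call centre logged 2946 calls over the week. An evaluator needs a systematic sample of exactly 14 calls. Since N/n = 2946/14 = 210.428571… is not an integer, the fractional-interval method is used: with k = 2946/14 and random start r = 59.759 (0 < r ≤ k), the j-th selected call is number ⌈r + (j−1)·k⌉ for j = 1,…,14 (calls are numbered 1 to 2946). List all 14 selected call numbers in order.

60, 271, 481, 692, 902, 1112, 1323, 1533, 1744, 1954, 2165, 2375, 2585, 2796

j=1: r + 0k = 59.759 → ⌈·⌉ = 60
j=2: r + 1k = 270.187571… → ⌈·⌉ = 271
j=3: r + 2k = 480.616142… → ⌈·⌉ = 481
j=4: r + 3k = 691.044714… → ⌈·⌉ = 692
j=5: r + 4k = 901.473285… → ⌈·⌉ = 902
j=6: r + 5k = 1111.901857… → ⌈·⌉ = 1112
j=7: r + 6k = 1322.330428… → ⌈·⌉ = 1323
j=8: r + 7k = 1532.759 → ⌈·⌉ = 1533
j=9: r + 8k = 1743.187571… → ⌈·⌉ = 1744
j=10: r + 9k = 1953.616142… → ⌈·⌉ = 1954
j=11: r + 10k = 2164.044714… → ⌈·⌉ = 2165
j=12: r + 11k = 2374.473285… → ⌈·⌉ = 2375
j=13: r + 12k = 2584.901857… → ⌈·⌉ = 2585
j=14: r + 13k = 2795.330428… → ⌈·⌉ = 2796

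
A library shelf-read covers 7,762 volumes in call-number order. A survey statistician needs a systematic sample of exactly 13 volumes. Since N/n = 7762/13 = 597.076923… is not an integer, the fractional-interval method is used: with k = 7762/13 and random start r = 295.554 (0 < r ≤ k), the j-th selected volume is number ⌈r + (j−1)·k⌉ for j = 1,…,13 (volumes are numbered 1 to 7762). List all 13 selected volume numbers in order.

296, 893, 1490, 2087, 2684, 3281, 3879, 4476, 5073, 5670, 6267, 6864, 7461

j=1: r + 0k = 295.554 → ⌈·⌉ = 296
j=2: r + 1k = 892.630923… → ⌈·⌉ = 893
j=3: r + 2k = 1489.707846… → ⌈·⌉ = 1490
j=4: r + 3k = 2086.784769… → ⌈·⌉ = 2087
j=5: r + 4k = 2683.861692… → ⌈·⌉ = 2684
j=6: r + 5k = 3280.938615… → ⌈·⌉ = 3281
j=7: r + 6k = 3878.015538… → ⌈·⌉ = 3879
j=8: r + 7k = 4475.092461… → ⌈·⌉ = 4476
j=9: r + 8k = 5072.169384… → ⌈·⌉ = 5073
j=10: r + 9k = 5669.246307… → ⌈·⌉ = 5670
j=11: r + 10k = 6266.323230… → ⌈·⌉ = 6267
j=12: r + 11k = 6863.400153… → ⌈·⌉ = 6864
j=13: r + 12k = 7460.477076… → ⌈·⌉ = 7461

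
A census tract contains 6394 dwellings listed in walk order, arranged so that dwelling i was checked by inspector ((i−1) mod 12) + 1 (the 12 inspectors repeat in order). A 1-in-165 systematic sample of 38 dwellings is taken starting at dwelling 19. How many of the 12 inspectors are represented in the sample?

Consecutive selections differ by k = 165, so their inspector numbers differ by 165 mod 12 = 9.
gcd(165, 12) = 3, so the sample visits 12/3 = 4 distinct residues mod 12.
Start 19 is inspector 7; the inspectors hit are 1, 4, 7, 10.

4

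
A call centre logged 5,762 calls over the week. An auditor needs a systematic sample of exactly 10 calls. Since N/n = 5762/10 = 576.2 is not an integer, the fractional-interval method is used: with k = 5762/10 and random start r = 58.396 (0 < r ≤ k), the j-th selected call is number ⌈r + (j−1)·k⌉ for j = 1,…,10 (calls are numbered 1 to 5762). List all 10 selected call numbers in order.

j=1: r + 0k = 58.396 → ⌈·⌉ = 59
j=2: r + 1k = 634.596 → ⌈·⌉ = 635
j=3: r + 2k = 1210.796 → ⌈·⌉ = 1211
j=4: r + 3k = 1786.996 → ⌈·⌉ = 1787
j=5: r + 4k = 2363.196 → ⌈·⌉ = 2364
j=6: r + 5k = 2939.396 → ⌈·⌉ = 2940
j=7: r + 6k = 3515.596 → ⌈·⌉ = 3516
j=8: r + 7k = 4091.796 → ⌈·⌉ = 4092
j=9: r + 8k = 4667.996 → ⌈·⌉ = 4668
j=10: r + 9k = 5244.196 → ⌈·⌉ = 5245

59, 635, 1211, 1787, 2364, 2940, 3516, 4092, 4668, 5245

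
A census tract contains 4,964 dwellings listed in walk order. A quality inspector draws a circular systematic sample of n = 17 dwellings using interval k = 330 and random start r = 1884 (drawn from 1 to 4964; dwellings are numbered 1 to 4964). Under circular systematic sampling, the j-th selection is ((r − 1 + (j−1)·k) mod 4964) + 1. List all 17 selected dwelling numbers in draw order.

1884, 2214, 2544, 2874, 3204, 3534, 3864, 4194, 4524, 4854, 220, 550, 880, 1210, 1540, 1870, 2200

Selection 1: 1884
Selection 2: 1884 + 330 = 2214
Selection 3: 2214 + 330 = 2544
Selection 4: 2544 + 330 = 2874
Selection 5: 2874 + 330 = 3204
Selection 6: 3204 + 330 = 3534
Selection 7: 3534 + 330 = 3864
Selection 8: 3864 + 330 = 4194
Selection 9: 4194 + 330 = 4524
Selection 10: 4524 + 330 = 4854
Selection 11: 4854 + 330 = 5184 → 5184 − 4964 = 220
Selection 12: 220 + 330 = 550
Selection 13: 550 + 330 = 880
Selection 14: 880 + 330 = 1210
Selection 15: 1210 + 330 = 1540
Selection 16: 1540 + 330 = 1870
Selection 17: 1870 + 330 = 2200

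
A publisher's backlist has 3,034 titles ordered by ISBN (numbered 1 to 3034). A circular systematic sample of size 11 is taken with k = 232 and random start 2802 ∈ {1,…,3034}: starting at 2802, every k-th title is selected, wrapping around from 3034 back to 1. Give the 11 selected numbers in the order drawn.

Selection 1: 2802
Selection 2: 2802 + 232 = 3034
Selection 3: 3034 + 232 = 3266 → 3266 − 3034 = 232
Selection 4: 232 + 232 = 464
Selection 5: 464 + 232 = 696
Selection 6: 696 + 232 = 928
Selection 7: 928 + 232 = 1160
Selection 8: 1160 + 232 = 1392
Selection 9: 1392 + 232 = 1624
Selection 10: 1624 + 232 = 1856
Selection 11: 1856 + 232 = 2088

2802, 3034, 232, 464, 696, 928, 1160, 1392, 1624, 1856, 2088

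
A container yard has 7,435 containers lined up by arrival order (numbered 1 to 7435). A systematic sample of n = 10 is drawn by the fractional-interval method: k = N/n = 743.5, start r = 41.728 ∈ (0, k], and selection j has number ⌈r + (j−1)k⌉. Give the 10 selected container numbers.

j=1: r + 0k = 41.728 → ⌈·⌉ = 42
j=2: r + 1k = 785.228 → ⌈·⌉ = 786
j=3: r + 2k = 1528.728 → ⌈·⌉ = 1529
j=4: r + 3k = 2272.228 → ⌈·⌉ = 2273
j=5: r + 4k = 3015.728 → ⌈·⌉ = 3016
j=6: r + 5k = 3759.228 → ⌈·⌉ = 3760
j=7: r + 6k = 4502.728 → ⌈·⌉ = 4503
j=8: r + 7k = 5246.228 → ⌈·⌉ = 5247
j=9: r + 8k = 5989.728 → ⌈·⌉ = 5990
j=10: r + 9k = 6733.228 → ⌈·⌉ = 6734

42, 786, 1529, 2273, 3016, 3760, 4503, 5247, 5990, 6734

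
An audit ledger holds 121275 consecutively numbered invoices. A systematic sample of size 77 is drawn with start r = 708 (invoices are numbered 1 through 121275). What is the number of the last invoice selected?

k = 121275/77 = 1575
77th selection = r + (77−1)·k = 708 + 76×1575 = 708 + 119700 = 120408

120408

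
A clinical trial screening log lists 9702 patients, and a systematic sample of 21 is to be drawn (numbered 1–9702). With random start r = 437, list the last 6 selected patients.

k = N/n = 9702/21 = 462
16th selection = 437 + 15×462 = 7367
17th: 7367 + 462 = 7829
18th: 7829 + 462 = 8291
19th: 8291 + 462 = 8753
20th: 8753 + 462 = 9215
21st: 9215 + 462 = 9677

7367, 7829, 8291, 8753, 9215, 9677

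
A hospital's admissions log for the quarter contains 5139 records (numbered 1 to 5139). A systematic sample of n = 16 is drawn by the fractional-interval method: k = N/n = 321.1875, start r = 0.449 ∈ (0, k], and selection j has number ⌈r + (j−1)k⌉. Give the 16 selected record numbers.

j=1: r + 0k = 0.449 → ⌈·⌉ = 1
j=2: r + 1k = 321.6365 → ⌈·⌉ = 322
j=3: r + 2k = 642.824 → ⌈·⌉ = 643
j=4: r + 3k = 964.0115 → ⌈·⌉ = 965
j=5: r + 4k = 1285.199 → ⌈·⌉ = 1286
j=6: r + 5k = 1606.3865 → ⌈·⌉ = 1607
j=7: r + 6k = 1927.574 → ⌈·⌉ = 1928
j=8: r + 7k = 2248.7615 → ⌈·⌉ = 2249
j=9: r + 8k = 2569.949 → ⌈·⌉ = 2570
j=10: r + 9k = 2891.1365 → ⌈·⌉ = 2892
j=11: r + 10k = 3212.324 → ⌈·⌉ = 3213
j=12: r + 11k = 3533.5115 → ⌈·⌉ = 3534
j=13: r + 12k = 3854.699 → ⌈·⌉ = 3855
j=14: r + 13k = 4175.8865 → ⌈·⌉ = 4176
j=15: r + 14k = 4497.074 → ⌈·⌉ = 4498
j=16: r + 15k = 4818.2615 → ⌈·⌉ = 4819

1, 322, 643, 965, 1286, 1607, 1928, 2249, 2570, 2892, 3213, 3534, 3855, 4176, 4498, 4819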